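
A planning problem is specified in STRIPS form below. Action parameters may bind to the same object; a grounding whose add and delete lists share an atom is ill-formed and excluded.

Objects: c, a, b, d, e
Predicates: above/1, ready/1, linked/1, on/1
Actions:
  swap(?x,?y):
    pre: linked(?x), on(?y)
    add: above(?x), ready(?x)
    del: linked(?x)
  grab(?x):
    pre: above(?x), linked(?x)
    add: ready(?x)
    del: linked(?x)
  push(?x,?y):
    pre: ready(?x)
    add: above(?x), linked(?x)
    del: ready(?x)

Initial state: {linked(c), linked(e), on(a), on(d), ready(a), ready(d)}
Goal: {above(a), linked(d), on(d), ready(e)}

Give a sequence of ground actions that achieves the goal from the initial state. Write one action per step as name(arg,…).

swap(e,a); push(a,c); push(d,c)

1. swap(e,a)  →  {above(e), linked(c), on(a), on(d), ready(a), ready(d), ready(e)}
2. push(a,c)  →  {above(a), above(e), linked(a), linked(c), on(a), on(d), ready(d), ready(e)}
3. push(d,c)  →  {above(a), above(d), above(e), linked(a), linked(c), linked(d), on(a), on(d), ready(e)}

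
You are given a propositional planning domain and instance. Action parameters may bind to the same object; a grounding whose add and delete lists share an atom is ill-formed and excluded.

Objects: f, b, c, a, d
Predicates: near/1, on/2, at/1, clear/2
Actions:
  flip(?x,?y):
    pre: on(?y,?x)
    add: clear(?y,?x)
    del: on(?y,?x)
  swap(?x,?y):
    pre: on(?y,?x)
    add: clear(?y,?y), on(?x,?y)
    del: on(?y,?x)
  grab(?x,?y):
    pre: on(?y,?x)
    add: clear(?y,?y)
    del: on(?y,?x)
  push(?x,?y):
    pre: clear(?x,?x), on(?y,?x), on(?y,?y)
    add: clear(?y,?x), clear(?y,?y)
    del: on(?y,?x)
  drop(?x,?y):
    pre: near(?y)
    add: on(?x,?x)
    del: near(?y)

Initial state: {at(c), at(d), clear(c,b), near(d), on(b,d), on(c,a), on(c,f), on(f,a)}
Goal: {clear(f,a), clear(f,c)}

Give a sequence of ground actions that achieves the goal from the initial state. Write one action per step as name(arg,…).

1. flip(a,f)  →  {at(c), at(d), clear(c,b), clear(f,a), near(d), on(b,d), on(c,a), on(c,f)}
2. swap(f,c)  →  {at(c), at(d), clear(c,b), clear(c,c), clear(f,a), near(d), on(b,d), on(c,a), on(f,c)}
3. flip(c,f)  →  {at(c), at(d), clear(c,b), clear(c,c), clear(f,a), clear(f,c), near(d), on(b,d), on(c,a)}

flip(a,f); swap(f,c); flip(c,f)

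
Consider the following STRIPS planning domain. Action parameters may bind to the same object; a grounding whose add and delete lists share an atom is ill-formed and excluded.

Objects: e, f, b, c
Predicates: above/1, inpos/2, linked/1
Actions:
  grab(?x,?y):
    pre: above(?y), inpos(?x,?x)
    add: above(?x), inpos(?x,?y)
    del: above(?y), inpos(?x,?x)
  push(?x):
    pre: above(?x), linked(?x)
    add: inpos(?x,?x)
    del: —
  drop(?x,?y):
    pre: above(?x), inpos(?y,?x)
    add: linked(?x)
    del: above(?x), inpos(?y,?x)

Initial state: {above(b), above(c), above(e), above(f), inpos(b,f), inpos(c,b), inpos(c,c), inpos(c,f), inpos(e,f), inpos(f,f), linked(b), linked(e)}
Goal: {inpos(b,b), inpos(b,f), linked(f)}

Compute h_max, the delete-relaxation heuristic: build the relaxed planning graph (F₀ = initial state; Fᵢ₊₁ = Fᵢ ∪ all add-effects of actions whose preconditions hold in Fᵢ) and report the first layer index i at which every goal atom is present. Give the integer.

F0 = init (12 atoms)
F1 = F0 ∪ {inpos(b,b), inpos(c,e), inpos(e,e), inpos(f,b), inpos(f,c), inpos(f,e), linked(c), linked(f)}  (20 atoms)
goal ⊆ F1  ⇒  h_max = 1

1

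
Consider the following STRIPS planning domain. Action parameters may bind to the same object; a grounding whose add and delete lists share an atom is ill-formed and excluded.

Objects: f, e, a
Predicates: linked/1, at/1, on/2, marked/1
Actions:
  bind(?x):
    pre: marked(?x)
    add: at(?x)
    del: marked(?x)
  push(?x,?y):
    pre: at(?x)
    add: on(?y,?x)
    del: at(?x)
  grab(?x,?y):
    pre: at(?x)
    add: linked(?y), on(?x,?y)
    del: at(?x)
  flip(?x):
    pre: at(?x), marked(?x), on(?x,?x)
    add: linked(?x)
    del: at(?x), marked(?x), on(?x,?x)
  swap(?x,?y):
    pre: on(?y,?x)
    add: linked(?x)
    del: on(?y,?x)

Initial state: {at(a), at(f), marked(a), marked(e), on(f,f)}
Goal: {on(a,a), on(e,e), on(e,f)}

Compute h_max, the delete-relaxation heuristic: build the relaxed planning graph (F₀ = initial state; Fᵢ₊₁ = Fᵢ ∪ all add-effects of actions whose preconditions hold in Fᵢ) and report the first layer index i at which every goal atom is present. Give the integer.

2

F0 = init (5 atoms)
F1 = F0 ∪ {at(e), linked(a), linked(e), linked(f), on(a,a), on(a,e), on(a,f), on(e,a), on(e,f), on(f,a), on(f,e)}  (16 atoms)
F2 = F1 ∪ {on(e,e)}  (17 atoms)
goal ⊆ F2  ⇒  h_max = 2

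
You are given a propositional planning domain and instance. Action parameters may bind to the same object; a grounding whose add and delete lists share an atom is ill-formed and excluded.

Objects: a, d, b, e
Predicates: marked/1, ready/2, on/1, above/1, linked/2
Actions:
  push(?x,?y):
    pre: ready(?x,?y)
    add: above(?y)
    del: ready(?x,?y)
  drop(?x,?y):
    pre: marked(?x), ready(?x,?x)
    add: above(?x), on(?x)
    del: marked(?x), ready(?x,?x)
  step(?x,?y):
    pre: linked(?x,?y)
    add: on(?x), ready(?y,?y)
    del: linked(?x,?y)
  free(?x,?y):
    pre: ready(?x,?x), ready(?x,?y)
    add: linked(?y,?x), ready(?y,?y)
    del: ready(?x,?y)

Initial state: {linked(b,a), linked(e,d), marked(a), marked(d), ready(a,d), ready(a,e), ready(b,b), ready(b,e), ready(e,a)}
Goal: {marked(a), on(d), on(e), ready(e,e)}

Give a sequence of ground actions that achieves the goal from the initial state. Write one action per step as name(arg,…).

step(e,d); drop(d,a); free(b,e)

1. step(e,d)  →  {linked(b,a), marked(a), marked(d), on(e), ready(a,d), ready(a,e), ready(b,b), ready(b,e), ready(d,d), ready(e,a)}
2. drop(d,a)  →  {above(d), linked(b,a), marked(a), on(d), on(e), ready(a,d), ready(a,e), ready(b,b), ready(b,e), ready(e,a)}
3. free(b,e)  →  {above(d), linked(b,a), linked(e,b), marked(a), on(d), on(e), ready(a,d), ready(a,e), ready(b,b), ready(e,a), ready(e,e)}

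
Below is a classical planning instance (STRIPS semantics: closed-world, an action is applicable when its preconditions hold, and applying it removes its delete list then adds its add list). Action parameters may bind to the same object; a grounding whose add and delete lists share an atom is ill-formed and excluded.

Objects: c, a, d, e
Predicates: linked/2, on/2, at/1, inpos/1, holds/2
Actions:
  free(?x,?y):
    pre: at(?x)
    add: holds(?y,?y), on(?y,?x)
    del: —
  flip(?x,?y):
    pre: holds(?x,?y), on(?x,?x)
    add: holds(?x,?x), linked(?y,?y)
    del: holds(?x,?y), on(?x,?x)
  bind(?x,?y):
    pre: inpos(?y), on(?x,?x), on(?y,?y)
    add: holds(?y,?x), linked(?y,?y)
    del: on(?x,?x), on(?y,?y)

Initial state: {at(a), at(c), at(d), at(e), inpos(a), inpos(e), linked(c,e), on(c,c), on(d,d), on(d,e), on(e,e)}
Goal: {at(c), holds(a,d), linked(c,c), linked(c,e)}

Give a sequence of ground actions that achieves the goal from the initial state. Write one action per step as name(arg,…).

1. free(a,a)  →  {at(a), at(c), at(d), at(e), holds(a,a), inpos(a), inpos(e), linked(c,e), on(a,a), on(c,c), on(d,d), on(d,e), on(e,e)}
2. bind(c,e)  →  {at(a), at(c), at(d), at(e), holds(a,a), holds(e,c), inpos(a), inpos(e), linked(c,e), linked(e,e), on(a,a), on(d,d), on(d,e)}
3. free(e,e)  →  {at(a), at(c), at(d), at(e), holds(a,a), holds(e,c), holds(e,e), inpos(a), inpos(e), linked(c,e), linked(e,e), on(a,a), on(d,d), on(d,e), on(e,e)}
4. flip(e,c)  →  {at(a), at(c), at(d), at(e), holds(a,a), holds(e,e), inpos(a), inpos(e), linked(c,c), linked(c,e), linked(e,e), on(a,a), on(d,d), on(d,e)}
5. bind(d,a)  →  {at(a), at(c), at(d), at(e), holds(a,a), holds(a,d), holds(e,e), inpos(a), inpos(e), linked(a,a), linked(c,c), linked(c,e), linked(e,e), on(d,e)}

free(a,a); bind(c,e); free(e,e); flip(e,c); bind(d,a)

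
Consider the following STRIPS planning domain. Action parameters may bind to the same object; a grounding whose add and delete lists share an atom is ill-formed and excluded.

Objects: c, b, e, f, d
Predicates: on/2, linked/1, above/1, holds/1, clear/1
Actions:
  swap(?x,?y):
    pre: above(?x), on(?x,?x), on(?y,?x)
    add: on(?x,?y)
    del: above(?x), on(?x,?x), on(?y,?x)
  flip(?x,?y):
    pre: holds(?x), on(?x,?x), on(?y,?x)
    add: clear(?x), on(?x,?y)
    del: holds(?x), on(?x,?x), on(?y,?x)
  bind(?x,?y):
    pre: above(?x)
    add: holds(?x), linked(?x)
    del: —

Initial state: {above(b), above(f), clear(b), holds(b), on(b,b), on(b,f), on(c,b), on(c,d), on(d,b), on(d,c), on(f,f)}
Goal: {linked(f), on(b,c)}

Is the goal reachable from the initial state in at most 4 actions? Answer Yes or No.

Yes

1. swap(b,c)  →  {above(f), clear(b), holds(b), on(b,c), on(b,f), on(c,d), on(d,b), on(d,c), on(f,f)}
2. bind(f,c)  →  {above(f), clear(b), holds(b), holds(f), linked(f), on(b,c), on(b,f), on(c,d), on(d,b), on(d,c), on(f,f)}
optimal plan length = 2; 2 ≤ 4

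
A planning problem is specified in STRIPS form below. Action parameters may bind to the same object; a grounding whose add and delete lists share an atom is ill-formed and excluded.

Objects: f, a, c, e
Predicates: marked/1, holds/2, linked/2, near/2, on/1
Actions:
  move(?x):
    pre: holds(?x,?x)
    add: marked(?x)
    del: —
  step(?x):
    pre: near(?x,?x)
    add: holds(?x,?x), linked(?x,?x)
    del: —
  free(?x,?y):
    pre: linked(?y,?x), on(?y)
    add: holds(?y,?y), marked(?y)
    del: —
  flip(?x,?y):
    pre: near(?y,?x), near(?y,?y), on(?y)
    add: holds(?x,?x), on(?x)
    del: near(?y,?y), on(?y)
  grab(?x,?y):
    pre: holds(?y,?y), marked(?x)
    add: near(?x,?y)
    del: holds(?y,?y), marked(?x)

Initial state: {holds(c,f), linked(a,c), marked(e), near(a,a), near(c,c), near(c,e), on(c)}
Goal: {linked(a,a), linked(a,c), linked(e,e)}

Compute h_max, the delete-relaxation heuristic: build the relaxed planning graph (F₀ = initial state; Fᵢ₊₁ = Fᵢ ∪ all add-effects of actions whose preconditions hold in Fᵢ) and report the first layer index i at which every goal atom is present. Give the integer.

F0 = init (7 atoms)
F1 = F0 ∪ {holds(a,a), holds(c,c), holds(e,e), linked(a,a), linked(c,c), on(e)}  (13 atoms)
F2 = F1 ∪ {marked(a), marked(c), near(e,a), near(e,c), near(e,e)}  (18 atoms)
F3 = F2 ∪ {linked(e,e), near(a,c), near(a,e), near(c,a), on(a)}  (23 atoms)
goal ⊆ F3  ⇒  h_max = 3

3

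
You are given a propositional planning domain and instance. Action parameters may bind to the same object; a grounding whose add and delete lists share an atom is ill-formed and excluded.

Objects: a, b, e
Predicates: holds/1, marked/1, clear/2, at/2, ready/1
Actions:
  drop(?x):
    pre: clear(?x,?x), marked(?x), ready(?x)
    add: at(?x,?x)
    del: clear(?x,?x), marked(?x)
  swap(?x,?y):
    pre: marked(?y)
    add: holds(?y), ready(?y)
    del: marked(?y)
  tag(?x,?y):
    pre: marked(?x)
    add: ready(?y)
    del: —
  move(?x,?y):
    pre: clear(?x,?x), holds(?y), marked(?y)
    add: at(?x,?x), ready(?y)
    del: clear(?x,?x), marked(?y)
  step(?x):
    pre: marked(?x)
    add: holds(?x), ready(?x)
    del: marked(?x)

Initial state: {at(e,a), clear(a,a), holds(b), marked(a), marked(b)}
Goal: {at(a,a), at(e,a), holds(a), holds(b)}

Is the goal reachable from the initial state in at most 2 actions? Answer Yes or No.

1. swap(a,a)  →  {at(e,a), clear(a,a), holds(a), holds(b), marked(b), ready(a)}
2. move(a,b)  →  {at(a,a), at(e,a), holds(a), holds(b), ready(a), ready(b)}
optimal plan length = 2; 2 ≤ 2

Yes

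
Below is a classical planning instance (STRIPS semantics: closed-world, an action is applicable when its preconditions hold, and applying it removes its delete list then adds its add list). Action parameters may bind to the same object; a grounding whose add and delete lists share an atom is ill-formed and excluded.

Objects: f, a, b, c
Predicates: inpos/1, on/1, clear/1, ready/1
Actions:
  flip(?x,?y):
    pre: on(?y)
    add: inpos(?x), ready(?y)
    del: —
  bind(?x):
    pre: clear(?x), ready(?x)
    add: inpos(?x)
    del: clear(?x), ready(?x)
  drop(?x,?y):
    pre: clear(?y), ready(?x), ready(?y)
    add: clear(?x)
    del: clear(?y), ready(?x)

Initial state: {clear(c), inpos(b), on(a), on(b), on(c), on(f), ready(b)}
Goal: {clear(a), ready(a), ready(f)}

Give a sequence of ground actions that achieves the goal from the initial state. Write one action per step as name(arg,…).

flip(f,f); flip(f,a); flip(f,c); drop(a,c); flip(f,a)

1. flip(f,f)  →  {clear(c), inpos(b), inpos(f), on(a), on(b), on(c), on(f), ready(b), ready(f)}
2. flip(f,a)  →  {clear(c), inpos(b), inpos(f), on(a), on(b), on(c), on(f), ready(a), ready(b), ready(f)}
3. flip(f,c)  →  {clear(c), inpos(b), inpos(f), on(a), on(b), on(c), on(f), ready(a), ready(b), ready(c), ready(f)}
4. drop(a,c)  →  {clear(a), inpos(b), inpos(f), on(a), on(b), on(c), on(f), ready(b), ready(c), ready(f)}
5. flip(f,a)  →  {clear(a), inpos(b), inpos(f), on(a), on(b), on(c), on(f), ready(a), ready(b), ready(c), ready(f)}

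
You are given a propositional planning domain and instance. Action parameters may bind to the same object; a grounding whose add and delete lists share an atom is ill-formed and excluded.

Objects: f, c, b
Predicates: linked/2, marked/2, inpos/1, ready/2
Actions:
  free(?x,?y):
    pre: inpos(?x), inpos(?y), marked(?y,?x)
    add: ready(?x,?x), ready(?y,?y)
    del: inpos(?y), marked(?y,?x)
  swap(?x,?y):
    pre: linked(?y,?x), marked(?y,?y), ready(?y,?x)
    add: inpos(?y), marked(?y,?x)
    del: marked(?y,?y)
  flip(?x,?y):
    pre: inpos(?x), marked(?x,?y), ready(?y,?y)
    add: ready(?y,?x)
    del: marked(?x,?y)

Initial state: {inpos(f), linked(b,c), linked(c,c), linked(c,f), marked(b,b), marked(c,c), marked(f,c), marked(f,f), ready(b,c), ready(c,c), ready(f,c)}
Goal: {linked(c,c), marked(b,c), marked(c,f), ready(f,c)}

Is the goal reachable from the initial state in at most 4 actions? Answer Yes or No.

Yes

1. swap(c,b)  →  {inpos(b), inpos(f), linked(b,c), linked(c,c), linked(c,f), marked(b,c), marked(c,c), marked(f,c), marked(f,f), ready(b,c), ready(c,c), ready(f,c)}
2. flip(f,c)  →  {inpos(b), inpos(f), linked(b,c), linked(c,c), linked(c,f), marked(b,c), marked(c,c), marked(f,f), ready(b,c), ready(c,c), ready(c,f), ready(f,c)}
3. swap(f,c)  →  {inpos(b), inpos(c), inpos(f), linked(b,c), linked(c,c), linked(c,f), marked(b,c), marked(c,f), marked(f,f), ready(b,c), ready(c,c), ready(c,f), ready(f,c)}
optimal plan length = 3; 3 ≤ 4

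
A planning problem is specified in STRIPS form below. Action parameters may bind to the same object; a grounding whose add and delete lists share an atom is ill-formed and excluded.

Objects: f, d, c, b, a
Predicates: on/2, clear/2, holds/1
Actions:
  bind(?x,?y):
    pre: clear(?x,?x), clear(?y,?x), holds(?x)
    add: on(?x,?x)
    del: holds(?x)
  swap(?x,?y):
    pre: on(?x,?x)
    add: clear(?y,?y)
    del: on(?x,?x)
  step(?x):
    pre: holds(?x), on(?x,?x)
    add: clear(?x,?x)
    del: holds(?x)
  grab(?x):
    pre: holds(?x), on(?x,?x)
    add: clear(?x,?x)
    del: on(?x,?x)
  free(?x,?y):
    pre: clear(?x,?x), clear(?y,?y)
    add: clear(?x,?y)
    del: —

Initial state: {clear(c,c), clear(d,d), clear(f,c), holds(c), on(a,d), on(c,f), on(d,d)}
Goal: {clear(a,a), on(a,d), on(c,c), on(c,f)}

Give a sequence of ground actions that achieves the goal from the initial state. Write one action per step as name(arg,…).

1. bind(c,f)  →  {clear(c,c), clear(d,d), clear(f,c), on(a,d), on(c,c), on(c,f), on(d,d)}
2. swap(d,a)  →  {clear(a,a), clear(c,c), clear(d,d), clear(f,c), on(a,d), on(c,c), on(c,f)}

bind(c,f); swap(d,a)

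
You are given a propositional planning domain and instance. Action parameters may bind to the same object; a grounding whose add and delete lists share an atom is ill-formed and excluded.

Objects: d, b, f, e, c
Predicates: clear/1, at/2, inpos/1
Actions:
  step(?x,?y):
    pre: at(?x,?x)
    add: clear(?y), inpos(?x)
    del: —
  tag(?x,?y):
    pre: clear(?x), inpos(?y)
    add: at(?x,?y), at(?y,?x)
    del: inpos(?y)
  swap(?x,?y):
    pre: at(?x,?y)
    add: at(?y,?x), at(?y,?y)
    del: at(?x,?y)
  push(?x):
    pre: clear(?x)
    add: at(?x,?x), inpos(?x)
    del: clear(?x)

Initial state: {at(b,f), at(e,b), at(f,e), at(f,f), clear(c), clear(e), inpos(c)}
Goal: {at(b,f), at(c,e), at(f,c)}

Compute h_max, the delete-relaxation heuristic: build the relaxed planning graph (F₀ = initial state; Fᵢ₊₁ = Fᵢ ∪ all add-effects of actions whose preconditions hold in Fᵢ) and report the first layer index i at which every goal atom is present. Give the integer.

2

F0 = init (7 atoms)
F1 = F0 ∪ {at(b,b), at(b,e), at(c,c), at(c,e), at(e,c), at(e,e), at(e,f), at(f,b), clear(b), clear(d), clear(f), inpos(e), inpos(f)}  (20 atoms)
F2 = F1 ∪ {at(b,c), at(c,b), at(c,d), at(c,f), at(d,c), at(d,d), at(d,e), at(d,f), at(e,d), at(f,c), at(f,d), inpos(b), inpos(d)}  (33 atoms)
goal ⊆ F2  ⇒  h_max = 2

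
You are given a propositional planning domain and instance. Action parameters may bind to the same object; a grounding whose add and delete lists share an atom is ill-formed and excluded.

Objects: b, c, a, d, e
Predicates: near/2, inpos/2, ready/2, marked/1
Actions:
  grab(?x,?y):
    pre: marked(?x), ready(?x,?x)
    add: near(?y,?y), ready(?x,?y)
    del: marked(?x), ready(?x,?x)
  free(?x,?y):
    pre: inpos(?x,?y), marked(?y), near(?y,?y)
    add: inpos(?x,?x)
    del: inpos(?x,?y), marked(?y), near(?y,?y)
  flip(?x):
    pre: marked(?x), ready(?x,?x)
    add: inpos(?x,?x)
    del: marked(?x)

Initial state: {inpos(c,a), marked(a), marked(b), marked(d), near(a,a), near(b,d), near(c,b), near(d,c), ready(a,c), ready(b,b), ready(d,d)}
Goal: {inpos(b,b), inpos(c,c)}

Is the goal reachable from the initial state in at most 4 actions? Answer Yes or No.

Yes

1. free(c,a)  →  {inpos(c,c), marked(b), marked(d), near(b,d), near(c,b), near(d,c), ready(a,c), ready(b,b), ready(d,d)}
2. flip(b)  →  {inpos(b,b), inpos(c,c), marked(d), near(b,d), near(c,b), near(d,c), ready(a,c), ready(b,b), ready(d,d)}
optimal plan length = 2; 2 ≤ 4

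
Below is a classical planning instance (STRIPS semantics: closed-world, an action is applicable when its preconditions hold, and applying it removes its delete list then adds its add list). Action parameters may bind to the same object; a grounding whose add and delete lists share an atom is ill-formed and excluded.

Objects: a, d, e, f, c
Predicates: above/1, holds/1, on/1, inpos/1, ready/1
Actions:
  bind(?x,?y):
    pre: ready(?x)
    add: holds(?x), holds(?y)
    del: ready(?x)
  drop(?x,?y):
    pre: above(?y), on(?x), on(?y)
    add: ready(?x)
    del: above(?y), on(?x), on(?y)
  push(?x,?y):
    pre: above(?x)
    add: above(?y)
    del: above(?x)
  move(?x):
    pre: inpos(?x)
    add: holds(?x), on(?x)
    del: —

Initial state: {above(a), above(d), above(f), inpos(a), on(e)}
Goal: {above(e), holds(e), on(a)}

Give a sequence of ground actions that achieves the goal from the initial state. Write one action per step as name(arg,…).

push(a,e); drop(e,e); bind(e,a); push(d,e); move(a)

1. push(a,e)  →  {above(d), above(e), above(f), inpos(a), on(e)}
2. drop(e,e)  →  {above(d), above(f), inpos(a), ready(e)}
3. bind(e,a)  →  {above(d), above(f), holds(a), holds(e), inpos(a)}
4. push(d,e)  →  {above(e), above(f), holds(a), holds(e), inpos(a)}
5. move(a)  →  {above(e), above(f), holds(a), holds(e), inpos(a), on(a)}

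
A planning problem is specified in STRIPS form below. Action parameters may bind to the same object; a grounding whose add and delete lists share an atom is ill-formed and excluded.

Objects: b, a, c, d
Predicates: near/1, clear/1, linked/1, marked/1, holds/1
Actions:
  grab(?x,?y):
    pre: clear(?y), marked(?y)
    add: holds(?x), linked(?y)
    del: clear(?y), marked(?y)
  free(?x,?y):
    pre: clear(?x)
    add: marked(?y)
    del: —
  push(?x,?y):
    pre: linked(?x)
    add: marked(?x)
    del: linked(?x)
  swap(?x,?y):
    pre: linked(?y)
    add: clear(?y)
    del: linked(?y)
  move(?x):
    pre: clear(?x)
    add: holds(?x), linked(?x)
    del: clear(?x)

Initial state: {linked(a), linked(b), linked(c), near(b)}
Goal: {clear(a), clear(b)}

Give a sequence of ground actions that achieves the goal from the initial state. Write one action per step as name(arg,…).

1. swap(b,b)  →  {clear(b), linked(a), linked(c), near(b)}
2. swap(b,a)  →  {clear(a), clear(b), linked(c), near(b)}

swap(b,b); swap(b,a)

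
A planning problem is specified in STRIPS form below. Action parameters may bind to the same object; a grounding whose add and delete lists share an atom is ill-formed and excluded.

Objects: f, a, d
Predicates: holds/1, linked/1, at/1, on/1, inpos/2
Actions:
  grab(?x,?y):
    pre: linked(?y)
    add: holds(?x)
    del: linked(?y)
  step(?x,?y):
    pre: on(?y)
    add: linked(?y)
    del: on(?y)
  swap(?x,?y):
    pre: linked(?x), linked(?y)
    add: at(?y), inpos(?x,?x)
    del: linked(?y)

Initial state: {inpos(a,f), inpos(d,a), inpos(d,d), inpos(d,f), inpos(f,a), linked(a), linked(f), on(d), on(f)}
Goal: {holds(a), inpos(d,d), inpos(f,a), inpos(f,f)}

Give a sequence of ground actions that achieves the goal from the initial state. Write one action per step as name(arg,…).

1. grab(a,a)  →  {holds(a), inpos(a,f), inpos(d,a), inpos(d,d), inpos(d,f), inpos(f,a), linked(f), on(d), on(f)}
2. swap(f,f)  →  {at(f), holds(a), inpos(a,f), inpos(d,a), inpos(d,d), inpos(d,f), inpos(f,a), inpos(f,f), on(d), on(f)}

grab(a,a); swap(f,f)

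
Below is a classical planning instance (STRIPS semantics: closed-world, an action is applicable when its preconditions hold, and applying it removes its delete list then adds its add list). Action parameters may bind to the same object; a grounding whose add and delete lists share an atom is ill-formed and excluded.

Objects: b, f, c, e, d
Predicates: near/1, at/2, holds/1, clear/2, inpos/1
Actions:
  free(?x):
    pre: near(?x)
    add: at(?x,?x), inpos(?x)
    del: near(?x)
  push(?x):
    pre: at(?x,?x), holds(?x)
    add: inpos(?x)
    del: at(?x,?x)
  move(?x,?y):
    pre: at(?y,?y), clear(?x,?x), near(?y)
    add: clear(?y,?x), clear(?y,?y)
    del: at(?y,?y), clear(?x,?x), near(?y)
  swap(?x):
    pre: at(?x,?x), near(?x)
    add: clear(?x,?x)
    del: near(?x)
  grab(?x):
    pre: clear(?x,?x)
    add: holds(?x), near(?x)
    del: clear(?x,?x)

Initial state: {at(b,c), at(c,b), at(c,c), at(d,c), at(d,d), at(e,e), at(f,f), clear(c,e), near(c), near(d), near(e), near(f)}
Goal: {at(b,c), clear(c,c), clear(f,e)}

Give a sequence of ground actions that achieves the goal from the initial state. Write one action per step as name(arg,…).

1. swap(c)  →  {at(b,c), at(c,b), at(c,c), at(d,c), at(d,d), at(e,e), at(f,f), clear(c,c), clear(c,e), near(d), near(e), near(f)}
2. swap(e)  →  {at(b,c), at(c,b), at(c,c), at(d,c), at(d,d), at(e,e), at(f,f), clear(c,c), clear(c,e), clear(e,e), near(d), near(f)}
3. move(e,f)  →  {at(b,c), at(c,b), at(c,c), at(d,c), at(d,d), at(e,e), clear(c,c), clear(c,e), clear(f,e), clear(f,f), near(d)}

swap(c); swap(e); move(e,f)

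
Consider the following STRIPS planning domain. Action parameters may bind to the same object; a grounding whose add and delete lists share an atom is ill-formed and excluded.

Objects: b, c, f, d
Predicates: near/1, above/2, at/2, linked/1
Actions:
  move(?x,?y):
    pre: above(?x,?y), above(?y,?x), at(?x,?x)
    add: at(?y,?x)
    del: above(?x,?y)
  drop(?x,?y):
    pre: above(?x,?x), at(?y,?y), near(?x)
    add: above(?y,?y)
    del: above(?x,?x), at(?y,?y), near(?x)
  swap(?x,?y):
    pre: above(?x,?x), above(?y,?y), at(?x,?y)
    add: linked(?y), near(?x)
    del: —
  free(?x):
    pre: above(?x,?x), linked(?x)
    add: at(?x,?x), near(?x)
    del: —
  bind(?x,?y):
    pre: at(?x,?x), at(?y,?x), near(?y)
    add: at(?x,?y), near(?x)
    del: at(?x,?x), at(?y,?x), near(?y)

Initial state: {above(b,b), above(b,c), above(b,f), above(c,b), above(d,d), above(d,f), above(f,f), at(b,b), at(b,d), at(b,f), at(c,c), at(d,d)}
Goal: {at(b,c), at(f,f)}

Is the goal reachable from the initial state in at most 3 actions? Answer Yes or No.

Yes

1. move(c,b)  →  {above(b,b), above(b,c), above(b,f), above(d,d), above(d,f), above(f,f), at(b,b), at(b,c), at(b,d), at(b,f), at(c,c), at(d,d)}
2. swap(b,f)  →  {above(b,b), above(b,c), above(b,f), above(d,d), above(d,f), above(f,f), at(b,b), at(b,c), at(b,d), at(b,f), at(c,c), at(d,d), linked(f), near(b)}
3. free(f)  →  {above(b,b), above(b,c), above(b,f), above(d,d), above(d,f), above(f,f), at(b,b), at(b,c), at(b,d), at(b,f), at(c,c), at(d,d), at(f,f), linked(f), near(b), near(f)}
optimal plan length = 3; 3 ≤ 3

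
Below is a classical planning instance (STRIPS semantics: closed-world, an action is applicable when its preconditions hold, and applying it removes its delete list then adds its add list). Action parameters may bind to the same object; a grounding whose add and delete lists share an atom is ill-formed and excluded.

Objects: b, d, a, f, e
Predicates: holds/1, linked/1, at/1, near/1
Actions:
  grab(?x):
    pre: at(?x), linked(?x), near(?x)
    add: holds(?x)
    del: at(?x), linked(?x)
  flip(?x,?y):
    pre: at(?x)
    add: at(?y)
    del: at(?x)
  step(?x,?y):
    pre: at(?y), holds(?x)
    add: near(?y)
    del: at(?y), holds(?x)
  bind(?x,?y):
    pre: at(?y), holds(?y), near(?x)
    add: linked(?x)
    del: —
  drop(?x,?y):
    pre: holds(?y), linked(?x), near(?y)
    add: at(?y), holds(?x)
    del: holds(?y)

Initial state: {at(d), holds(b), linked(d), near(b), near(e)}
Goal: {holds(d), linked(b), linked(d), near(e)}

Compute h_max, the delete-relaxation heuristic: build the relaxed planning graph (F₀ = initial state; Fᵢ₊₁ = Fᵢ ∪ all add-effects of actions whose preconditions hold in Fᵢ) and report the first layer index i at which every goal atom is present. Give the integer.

2

F0 = init (5 atoms)
F1 = F0 ∪ {at(a), at(b), at(e), at(f), holds(d), near(d)}  (11 atoms)
F2 = F1 ∪ {linked(b), linked(e), near(a), near(f)}  (15 atoms)
goal ⊆ F2  ⇒  h_max = 2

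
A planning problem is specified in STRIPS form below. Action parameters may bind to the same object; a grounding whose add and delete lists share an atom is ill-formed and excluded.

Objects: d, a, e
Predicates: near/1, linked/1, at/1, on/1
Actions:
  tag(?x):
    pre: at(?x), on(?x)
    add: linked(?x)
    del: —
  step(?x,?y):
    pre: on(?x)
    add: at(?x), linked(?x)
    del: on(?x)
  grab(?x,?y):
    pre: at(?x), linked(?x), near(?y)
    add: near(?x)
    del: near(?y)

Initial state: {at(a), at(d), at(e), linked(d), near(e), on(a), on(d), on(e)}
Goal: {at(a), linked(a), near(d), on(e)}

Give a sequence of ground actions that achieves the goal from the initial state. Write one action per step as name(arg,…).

1. tag(a)  →  {at(a), at(d), at(e), linked(a), linked(d), near(e), on(a), on(d), on(e)}
2. grab(d,e)  →  {at(a), at(d), at(e), linked(a), linked(d), near(d), on(a), on(d), on(e)}

tag(a); grab(d,e)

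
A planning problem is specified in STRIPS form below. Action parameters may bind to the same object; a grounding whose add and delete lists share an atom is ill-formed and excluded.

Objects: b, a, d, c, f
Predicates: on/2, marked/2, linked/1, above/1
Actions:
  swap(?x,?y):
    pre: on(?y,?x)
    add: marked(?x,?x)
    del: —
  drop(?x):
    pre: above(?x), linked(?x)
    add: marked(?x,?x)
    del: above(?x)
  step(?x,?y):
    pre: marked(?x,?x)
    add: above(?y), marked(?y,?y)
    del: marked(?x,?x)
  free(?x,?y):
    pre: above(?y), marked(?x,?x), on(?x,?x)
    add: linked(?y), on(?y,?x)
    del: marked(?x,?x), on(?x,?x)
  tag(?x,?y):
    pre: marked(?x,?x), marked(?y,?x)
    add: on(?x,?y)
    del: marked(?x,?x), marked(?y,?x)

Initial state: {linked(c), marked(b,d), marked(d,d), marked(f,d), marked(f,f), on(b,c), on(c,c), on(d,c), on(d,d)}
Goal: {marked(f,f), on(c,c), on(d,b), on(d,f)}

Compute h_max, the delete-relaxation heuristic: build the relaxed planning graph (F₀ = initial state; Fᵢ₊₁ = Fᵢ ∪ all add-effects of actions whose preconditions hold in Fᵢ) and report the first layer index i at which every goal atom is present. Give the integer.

1

F0 = init (9 atoms)
F1 = F0 ∪ {above(a), above(b), above(c), above(d), above(f), marked(a,a), marked(b,b), marked(c,c), on(d,b), on(d,f), on(f,f)}  (20 atoms)
goal ⊆ F1  ⇒  h_max = 1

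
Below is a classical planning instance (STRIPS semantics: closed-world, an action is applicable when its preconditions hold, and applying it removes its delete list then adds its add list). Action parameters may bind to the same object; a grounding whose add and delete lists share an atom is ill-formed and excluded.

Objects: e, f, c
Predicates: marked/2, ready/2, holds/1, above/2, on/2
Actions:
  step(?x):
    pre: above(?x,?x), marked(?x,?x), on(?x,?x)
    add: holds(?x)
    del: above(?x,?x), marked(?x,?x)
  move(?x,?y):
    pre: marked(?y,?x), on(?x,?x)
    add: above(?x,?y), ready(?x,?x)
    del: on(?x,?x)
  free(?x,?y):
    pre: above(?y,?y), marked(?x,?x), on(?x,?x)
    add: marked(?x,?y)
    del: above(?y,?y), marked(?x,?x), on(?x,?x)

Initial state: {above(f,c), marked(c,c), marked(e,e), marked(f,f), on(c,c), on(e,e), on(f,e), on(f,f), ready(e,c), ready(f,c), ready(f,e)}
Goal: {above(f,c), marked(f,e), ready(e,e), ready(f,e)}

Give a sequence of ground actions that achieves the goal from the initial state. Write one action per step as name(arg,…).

1. move(e,e)  →  {above(e,e), above(f,c), marked(c,c), marked(e,e), marked(f,f), on(c,c), on(f,e), on(f,f), ready(e,c), ready(e,e), ready(f,c), ready(f,e)}
2. free(f,e)  →  {above(f,c), marked(c,c), marked(e,e), marked(f,e), on(c,c), on(f,e), ready(e,c), ready(e,e), ready(f,c), ready(f,e)}

move(e,e); free(f,e)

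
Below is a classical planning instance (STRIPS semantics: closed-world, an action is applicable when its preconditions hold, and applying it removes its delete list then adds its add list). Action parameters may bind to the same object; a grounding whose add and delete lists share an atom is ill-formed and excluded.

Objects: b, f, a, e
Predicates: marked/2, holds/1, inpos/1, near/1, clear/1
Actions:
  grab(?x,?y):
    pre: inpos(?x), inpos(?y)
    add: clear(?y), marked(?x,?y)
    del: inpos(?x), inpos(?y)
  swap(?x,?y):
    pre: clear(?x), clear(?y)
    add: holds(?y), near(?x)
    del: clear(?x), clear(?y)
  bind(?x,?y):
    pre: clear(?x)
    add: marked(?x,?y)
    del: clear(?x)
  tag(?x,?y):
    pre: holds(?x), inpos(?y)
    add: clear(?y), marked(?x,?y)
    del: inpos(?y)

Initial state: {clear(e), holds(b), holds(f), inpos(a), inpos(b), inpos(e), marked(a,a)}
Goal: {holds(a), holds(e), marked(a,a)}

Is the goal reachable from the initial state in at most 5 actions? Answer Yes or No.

Yes

1. grab(b,a)  →  {clear(a), clear(e), holds(b), holds(f), inpos(e), marked(a,a), marked(b,a)}
2. swap(a,a)  →  {clear(e), holds(a), holds(b), holds(f), inpos(e), marked(a,a), marked(b,a), near(a)}
3. swap(e,e)  →  {holds(a), holds(b), holds(e), holds(f), inpos(e), marked(a,a), marked(b,a), near(a), near(e)}
optimal plan length = 3; 3 ≤ 5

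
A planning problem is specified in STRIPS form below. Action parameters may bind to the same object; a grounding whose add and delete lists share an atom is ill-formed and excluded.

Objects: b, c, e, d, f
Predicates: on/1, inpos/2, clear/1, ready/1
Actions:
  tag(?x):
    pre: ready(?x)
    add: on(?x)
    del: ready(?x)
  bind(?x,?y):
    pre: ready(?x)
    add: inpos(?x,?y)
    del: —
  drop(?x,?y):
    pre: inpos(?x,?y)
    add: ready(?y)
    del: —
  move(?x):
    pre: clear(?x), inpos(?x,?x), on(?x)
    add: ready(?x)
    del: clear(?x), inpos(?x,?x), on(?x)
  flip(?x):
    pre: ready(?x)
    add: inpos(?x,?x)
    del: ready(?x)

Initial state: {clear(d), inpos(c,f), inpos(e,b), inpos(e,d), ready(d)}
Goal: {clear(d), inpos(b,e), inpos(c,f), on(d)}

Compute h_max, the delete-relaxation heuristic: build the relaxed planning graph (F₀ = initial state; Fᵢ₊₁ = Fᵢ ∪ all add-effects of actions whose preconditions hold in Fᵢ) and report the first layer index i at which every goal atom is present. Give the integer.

2

F0 = init (5 atoms)
F1 = F0 ∪ {inpos(d,b), inpos(d,c), inpos(d,d), inpos(d,e), inpos(d,f), on(d), ready(b), ready(f)}  (13 atoms)
F2 = F1 ∪ {inpos(b,b), inpos(b,c), inpos(b,d), inpos(b,e), inpos(b,f), inpos(f,b), inpos(f,c), inpos(f,d), inpos(f,e), inpos(f,f), on(b), on(f), ready(c), ready(e)}  (27 atoms)
goal ⊆ F2  ⇒  h_max = 2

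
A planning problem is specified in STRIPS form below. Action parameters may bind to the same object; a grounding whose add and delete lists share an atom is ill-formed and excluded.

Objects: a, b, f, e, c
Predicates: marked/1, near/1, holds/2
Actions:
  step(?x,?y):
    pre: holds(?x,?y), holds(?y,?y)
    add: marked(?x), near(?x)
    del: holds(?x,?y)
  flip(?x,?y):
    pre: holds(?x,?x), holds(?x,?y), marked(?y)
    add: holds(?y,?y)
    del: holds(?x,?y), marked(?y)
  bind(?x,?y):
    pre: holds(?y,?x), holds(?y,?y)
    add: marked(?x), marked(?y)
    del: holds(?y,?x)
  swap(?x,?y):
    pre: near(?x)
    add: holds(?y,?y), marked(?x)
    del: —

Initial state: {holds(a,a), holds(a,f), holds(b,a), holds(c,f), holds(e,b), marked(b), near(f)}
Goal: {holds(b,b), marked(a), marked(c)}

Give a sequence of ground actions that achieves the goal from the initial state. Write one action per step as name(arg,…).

step(a,a); swap(a,b); swap(a,f); step(c,f)

1. step(a,a)  →  {holds(a,f), holds(b,a), holds(c,f), holds(e,b), marked(a), marked(b), near(a), near(f)}
2. swap(a,b)  →  {holds(a,f), holds(b,a), holds(b,b), holds(c,f), holds(e,b), marked(a), marked(b), near(a), near(f)}
3. swap(a,f)  →  {holds(a,f), holds(b,a), holds(b,b), holds(c,f), holds(e,b), holds(f,f), marked(a), marked(b), near(a), near(f)}
4. step(c,f)  →  {holds(a,f), holds(b,a), holds(b,b), holds(e,b), holds(f,f), marked(a), marked(b), marked(c), near(a), near(c), near(f)}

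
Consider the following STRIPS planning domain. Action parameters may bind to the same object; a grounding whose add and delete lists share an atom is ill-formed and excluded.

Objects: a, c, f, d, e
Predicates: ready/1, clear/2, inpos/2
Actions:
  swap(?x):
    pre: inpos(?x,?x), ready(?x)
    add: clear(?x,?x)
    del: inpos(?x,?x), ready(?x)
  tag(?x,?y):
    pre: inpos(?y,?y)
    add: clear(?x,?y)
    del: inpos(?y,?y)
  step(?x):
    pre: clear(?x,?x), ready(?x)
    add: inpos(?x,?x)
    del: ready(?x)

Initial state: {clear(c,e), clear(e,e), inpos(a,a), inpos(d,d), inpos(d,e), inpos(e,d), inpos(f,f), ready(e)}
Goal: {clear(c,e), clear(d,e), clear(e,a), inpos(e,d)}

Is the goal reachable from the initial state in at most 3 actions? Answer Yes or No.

1. tag(e,a)  →  {clear(c,e), clear(e,a), clear(e,e), inpos(d,d), inpos(d,e), inpos(e,d), inpos(f,f), ready(e)}
2. step(e)  →  {clear(c,e), clear(e,a), clear(e,e), inpos(d,d), inpos(d,e), inpos(e,d), inpos(e,e), inpos(f,f)}
3. tag(d,e)  →  {clear(c,e), clear(d,e), clear(e,a), clear(e,e), inpos(d,d), inpos(d,e), inpos(e,d), inpos(f,f)}
optimal plan length = 3; 3 ≤ 3

Yes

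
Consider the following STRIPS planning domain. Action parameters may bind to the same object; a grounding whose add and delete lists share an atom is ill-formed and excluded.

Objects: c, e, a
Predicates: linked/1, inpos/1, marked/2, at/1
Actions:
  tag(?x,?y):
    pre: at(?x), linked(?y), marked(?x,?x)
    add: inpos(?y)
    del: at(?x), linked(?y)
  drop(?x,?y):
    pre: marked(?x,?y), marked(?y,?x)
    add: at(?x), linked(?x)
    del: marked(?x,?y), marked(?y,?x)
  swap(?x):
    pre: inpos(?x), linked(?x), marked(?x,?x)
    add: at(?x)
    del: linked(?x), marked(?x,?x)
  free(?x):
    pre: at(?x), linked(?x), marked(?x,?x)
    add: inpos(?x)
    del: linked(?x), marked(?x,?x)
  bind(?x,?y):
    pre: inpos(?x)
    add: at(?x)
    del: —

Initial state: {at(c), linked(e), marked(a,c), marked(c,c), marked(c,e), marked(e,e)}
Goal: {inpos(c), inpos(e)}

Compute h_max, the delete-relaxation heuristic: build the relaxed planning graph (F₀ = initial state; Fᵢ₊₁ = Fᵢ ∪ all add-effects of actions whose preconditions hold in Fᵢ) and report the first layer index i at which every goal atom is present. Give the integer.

2

F0 = init (6 atoms)
F1 = F0 ∪ {at(e), inpos(e), linked(c)}  (9 atoms)
F2 = F1 ∪ {inpos(c)}  (10 atoms)
goal ⊆ F2  ⇒  h_max = 2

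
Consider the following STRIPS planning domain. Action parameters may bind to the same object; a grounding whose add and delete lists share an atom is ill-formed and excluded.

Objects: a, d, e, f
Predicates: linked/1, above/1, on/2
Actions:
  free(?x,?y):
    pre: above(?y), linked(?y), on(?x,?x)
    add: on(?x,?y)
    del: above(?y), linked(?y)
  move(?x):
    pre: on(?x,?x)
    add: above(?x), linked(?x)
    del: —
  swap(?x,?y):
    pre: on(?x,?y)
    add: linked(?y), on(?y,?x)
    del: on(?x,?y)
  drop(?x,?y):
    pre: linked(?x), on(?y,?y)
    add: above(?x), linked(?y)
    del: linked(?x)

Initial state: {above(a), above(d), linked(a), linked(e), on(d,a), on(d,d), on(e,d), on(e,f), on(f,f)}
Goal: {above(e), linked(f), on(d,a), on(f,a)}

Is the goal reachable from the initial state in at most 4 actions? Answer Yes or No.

Yes

1. free(f,a)  →  {above(d), linked(e), on(d,a), on(d,d), on(e,d), on(e,f), on(f,a), on(f,f)}
2. drop(e,f)  →  {above(d), above(e), linked(f), on(d,a), on(d,d), on(e,d), on(e,f), on(f,a), on(f,f)}
optimal plan length = 2; 2 ≤ 4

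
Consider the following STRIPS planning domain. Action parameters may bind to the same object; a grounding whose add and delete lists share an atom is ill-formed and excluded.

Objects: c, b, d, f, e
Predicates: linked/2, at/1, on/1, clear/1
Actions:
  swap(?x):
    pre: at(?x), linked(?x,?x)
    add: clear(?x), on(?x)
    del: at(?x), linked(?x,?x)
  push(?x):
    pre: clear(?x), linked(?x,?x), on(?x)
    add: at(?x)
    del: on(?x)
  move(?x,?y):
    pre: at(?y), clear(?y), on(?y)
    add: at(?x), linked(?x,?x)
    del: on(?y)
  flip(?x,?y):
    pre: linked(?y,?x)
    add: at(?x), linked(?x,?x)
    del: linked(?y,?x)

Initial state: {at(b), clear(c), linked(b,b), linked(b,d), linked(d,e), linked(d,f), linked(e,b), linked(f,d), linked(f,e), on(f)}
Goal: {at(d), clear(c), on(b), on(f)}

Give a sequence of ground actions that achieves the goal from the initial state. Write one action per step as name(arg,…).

swap(b); flip(d,b)

1. swap(b)  →  {clear(b), clear(c), linked(b,d), linked(d,e), linked(d,f), linked(e,b), linked(f,d), linked(f,e), on(b), on(f)}
2. flip(d,b)  →  {at(d), clear(b), clear(c), linked(d,d), linked(d,e), linked(d,f), linked(e,b), linked(f,d), linked(f,e), on(b), on(f)}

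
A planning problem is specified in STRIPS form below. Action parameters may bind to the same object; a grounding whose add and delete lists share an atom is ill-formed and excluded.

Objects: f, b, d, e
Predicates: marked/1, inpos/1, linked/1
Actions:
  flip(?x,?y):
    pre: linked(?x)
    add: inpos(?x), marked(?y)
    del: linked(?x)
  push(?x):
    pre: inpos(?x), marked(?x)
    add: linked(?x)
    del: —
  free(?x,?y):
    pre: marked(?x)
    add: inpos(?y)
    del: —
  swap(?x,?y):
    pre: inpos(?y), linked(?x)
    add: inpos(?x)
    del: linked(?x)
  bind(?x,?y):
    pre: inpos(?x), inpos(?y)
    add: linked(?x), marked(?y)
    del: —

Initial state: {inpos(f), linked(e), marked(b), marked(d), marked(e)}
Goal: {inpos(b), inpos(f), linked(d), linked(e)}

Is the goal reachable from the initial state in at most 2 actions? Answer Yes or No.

1. free(b,b)  →  {inpos(b), inpos(f), linked(e), marked(b), marked(d), marked(e)}
2. free(b,d)  →  {inpos(b), inpos(d), inpos(f), linked(e), marked(b), marked(d), marked(e)}
3. push(d)  →  {inpos(b), inpos(d), inpos(f), linked(d), linked(e), marked(b), marked(d), marked(e)}
optimal plan length = 3; 3 > 2

No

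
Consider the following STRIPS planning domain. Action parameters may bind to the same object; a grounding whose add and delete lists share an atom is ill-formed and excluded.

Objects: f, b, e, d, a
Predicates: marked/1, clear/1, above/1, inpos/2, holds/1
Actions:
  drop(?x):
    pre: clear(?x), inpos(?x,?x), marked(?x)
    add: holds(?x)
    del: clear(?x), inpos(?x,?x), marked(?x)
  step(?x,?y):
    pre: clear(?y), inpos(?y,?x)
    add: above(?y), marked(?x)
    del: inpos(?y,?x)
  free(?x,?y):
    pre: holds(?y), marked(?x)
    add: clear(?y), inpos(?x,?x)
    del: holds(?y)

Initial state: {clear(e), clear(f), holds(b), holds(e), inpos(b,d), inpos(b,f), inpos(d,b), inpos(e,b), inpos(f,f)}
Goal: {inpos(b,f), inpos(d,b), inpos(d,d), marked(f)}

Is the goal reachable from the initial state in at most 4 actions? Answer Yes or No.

Yes

1. step(f,f)  →  {above(f), clear(e), clear(f), holds(b), holds(e), inpos(b,d), inpos(b,f), inpos(d,b), inpos(e,b), marked(f)}
2. free(f,b)  →  {above(f), clear(b), clear(e), clear(f), holds(e), inpos(b,d), inpos(b,f), inpos(d,b), inpos(e,b), inpos(f,f), marked(f)}
3. step(d,b)  →  {above(b), above(f), clear(b), clear(e), clear(f), holds(e), inpos(b,f), inpos(d,b), inpos(e,b), inpos(f,f), marked(d), marked(f)}
4. free(d,e)  →  {above(b), above(f), clear(b), clear(e), clear(f), inpos(b,f), inpos(d,b), inpos(d,d), inpos(e,b), inpos(f,f), marked(d), marked(f)}
optimal plan length = 4; 4 ≤ 4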